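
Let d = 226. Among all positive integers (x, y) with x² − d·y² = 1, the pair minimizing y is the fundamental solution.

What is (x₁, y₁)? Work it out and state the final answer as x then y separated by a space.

451 30

√226 = [15; 30, …], period ℓ=1 (odd) → k=1
k=0  a_k=15  p_k/q_k = 15/1
k=1  a_k=30  p_k/q_k = 451/30
→ (451, 30).  Check: 451²=203401, 226·30²=203400, difference 1.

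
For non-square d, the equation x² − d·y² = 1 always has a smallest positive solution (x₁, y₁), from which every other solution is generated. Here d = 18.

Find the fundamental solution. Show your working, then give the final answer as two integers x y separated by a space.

d=18: √d = [4; 4,8] (ℓ=2, even), read p_1/q_1
step 0: (4, 1)  from 4·(1,0) + (0,1)
step 1: (17, 4)  from 4·(4,1) + (1,0)
→ (17, 4).  Check: 17²=289, 18·4²=288, difference 1.

17 4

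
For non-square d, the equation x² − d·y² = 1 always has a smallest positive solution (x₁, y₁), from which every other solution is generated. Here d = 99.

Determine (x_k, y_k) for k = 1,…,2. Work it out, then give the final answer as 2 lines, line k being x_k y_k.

[9; 1,18] for √99; ℓ=2 ⇒ convergent index 1
i=0: a=9 ⇒ p=9, q=1
i=1: a=1 ⇒ p=10, q=1
(x₁, y₁) = (10, 1);  10² − 99·1² = 1 ✓
(x_2, y_2) = (10·10 + 99·1·1, 10·1 + 1·10) = (199, 20)

10 1
199 20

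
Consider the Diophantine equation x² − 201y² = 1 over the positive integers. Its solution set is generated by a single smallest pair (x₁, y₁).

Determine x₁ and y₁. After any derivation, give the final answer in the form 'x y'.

[14; 5,1,1,1,2,…,1,5,28] for √201; ℓ=14 ⇒ convergent index 13
step 0: (14, 1)  from 14·(1,0) + (0,1)
…
step 11: (58085, 4097)  from 1·(33317,2350) + (24768,1747)
step 12: (91402, 6447)  from 1·(58085,4097) + (33317,2350)
step 13: (515095, 36332)  from 5·(91402,6447) + (58085,4097)
fundamental: x₁=515095, y₁=36332  (since 265322859025 − 201·1320014224 = 1)

515095 36332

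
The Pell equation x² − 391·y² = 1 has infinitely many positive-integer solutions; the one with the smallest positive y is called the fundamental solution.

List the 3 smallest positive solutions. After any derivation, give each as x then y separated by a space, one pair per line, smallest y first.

[19; 1,3,2,2,1,…,3,1,38] for √391; ℓ=16 ⇒ convergent index 15
i=0: a=19 ⇒ p=19, q=1
i=1: a=1 ⇒ p=20, q=1
i=2: a=3 ⇒ p=79, q=4
i=3: a=2 ⇒ p=178, q=9
i=4: a=2 ⇒ p=435, q=22
i=5: a=1 ⇒ p=613, q=31
i=6: a=1 ⇒ p=1048, q=53
i=7: a=2 ⇒ p=2709, q=137
i=8: a=19 ⇒ p=52519, q=2656
i=9: a=2 ⇒ p=107747, q=5449
i=10: a=1 ⇒ p=160266, q=8105
i=11: a=1 ⇒ p=268013, q=13554
…
i=13: a=2 ⇒ p=1660597, q=83980
i=14: a=3 ⇒ p=5678083, q=287153
i=15: a=1 ⇒ p=7338680, q=371133
→ (7338680, 371133).  Check: 7338680²=53856224142400, 391·371133²=53856224142399, difference 1.
n=2: (7338680,371133)∘(7338680,371133) = (7338680·7338680+391·371133·371133, 7338680·371133+371133·7338680) = (107712448284799,5447252648880)
n=3: (107712448284799,5447252648880)∘(7338680,371133) = (7338680·107712448284799+391·371133·5447252648880, 7338680·5447252648880+371133·107712448284799) = (1580934379957370111960,79951288138564985667)

7338680 371133
107712448284799 5447252648880
1580934379957370111960 79951288138564985667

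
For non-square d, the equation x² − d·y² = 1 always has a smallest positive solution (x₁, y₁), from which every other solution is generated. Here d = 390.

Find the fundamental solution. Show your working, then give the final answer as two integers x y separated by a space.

79 4

√390 = [19; 1,2,1,38, …], period ℓ=4 (even) → k=3
a_0=19:  p_0=19·1+0=19,  q_0=19·0+1=1
…
a_2=2:  p_2=2·20+19=59,  q_2=2·1+1=3
a_3=1:  p_3=1·59+20=79,  q_3=1·3+1=4
→ (79, 4).  Check: 79²=6241, 390·4²=6240, difference 1.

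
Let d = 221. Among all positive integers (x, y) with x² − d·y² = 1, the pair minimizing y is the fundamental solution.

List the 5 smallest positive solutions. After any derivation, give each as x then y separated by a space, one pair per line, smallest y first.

1665 112
5544449 372960
18463013505 1241956688
61481829427201 4135715398080
204734473529565825 13771931033649712

√221 = [14; 1,6,2,6,1,28, …], period ℓ=6 (even) → k=5
i=0: a=14 ⇒ p=14, q=1
i=1: a=1 ⇒ p=15, q=1
i=2: a=6 ⇒ p=104, q=7
i=3: a=2 ⇒ p=223, q=15
i=4: a=6 ⇒ p=1442, q=97
i=5: a=1 ⇒ p=1665, q=112
fundamental: x₁=1665, y₁=112  (since 2772225 − 221·12544 = 1)
k=2:  x_2 = 1665·1665+221·112·112 = 5544449,  y_2 = 1665·112+112·1665 = 372960
k=3:  x_3 = 1665·5544449+221·112·372960 = 18463013505,  y_3 = 1665·372960+112·5544449 = 1241956688
k=4:  x_4 = 1665·18463013505+221·112·1241956688 = 61481829427201,  y_4 = 1665·1241956688+112·18463013505 = 4135715398080
k=5:  x_5 = 1665·61481829427201+221·112·4135715398080 = 204734473529565825,  y_5 = 1665·4135715398080+112·61481829427201 = 13771931033649712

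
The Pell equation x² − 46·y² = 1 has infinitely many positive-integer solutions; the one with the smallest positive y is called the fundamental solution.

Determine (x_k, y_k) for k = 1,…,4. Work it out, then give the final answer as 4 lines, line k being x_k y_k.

24335 3588
1184384449 174627960
57643991108495 8499142809612
2805533046066067201 413653280369188080

√46 → a₀=6, period (1,3,1,1,2,6,2,1,1,3,1,12); ℓ=12 even so k=11
a_0=6:  p_0=6·1+0=6,  q_0=6·0+1=1
a_1=1:  p_1=1·6+1=7,  q_1=1·1+0=1
…
a_3=1:  p_3=1·27+7=34,  q_3=1·4+1=5
a_4=1:  p_4=1·34+27=61,  q_4=1·5+4=9
a_5=2:  p_5=2·61+34=156,  q_5=2·9+5=23
a_6=6:  p_6=6·156+61=997,  q_6=6·23+9=147
…
a_8=1:  p_8=1·2150+997=3147,  q_8=1·317+147=464
…
a_10=3:  p_10=3·5297+3147=19038,  q_10=3·781+464=2807
a_11=1:  p_11=1·19038+5297=24335,  q_11=1·2807+781=3588
fundamental: x₁=24335, y₁=3588  (since 592192225 − 46·12873744 = 1)
k=2:  x_2 = 24335·24335+46·3588·3588 = 1184384449,  y_2 = 24335·3588+3588·24335 = 174627960
k=3:  x_3 = 24335·1184384449+46·3588·174627960 = 57643991108495,  y_3 = 24335·174627960+3588·1184384449 = 8499142809612
k=4:  x_4 = 24335·57643991108495+46·3588·8499142809612 = 2805533046066067201,  y_4 = 24335·8499142809612+3588·57643991108495 = 413653280369188080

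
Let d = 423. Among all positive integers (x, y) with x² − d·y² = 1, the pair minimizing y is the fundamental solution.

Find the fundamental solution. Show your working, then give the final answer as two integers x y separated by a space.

4607 224

√423 = [20; 1,1,3,4,3,1,1,40, …], period ℓ=8 (even) → k=7
step 0: (20, 1)  from 20·(1,0) + (0,1)
step 1: (21, 1)  from 1·(20,1) + (1,0)
step 2: (41, 2)  from 1·(21,1) + (20,1)
step 3: (144, 7)  from 3·(41,2) + (21,1)
…
step 5: (1995, 97)  from 3·(617,30) + (144,7)
step 6: (2612, 127)  from 1·(1995,97) + (617,30)
step 7: (4607, 224)  from 1·(2612,127) + (1995,97)
fundamental: x₁=4607, y₁=224  (since 21224449 − 423·50176 = 1)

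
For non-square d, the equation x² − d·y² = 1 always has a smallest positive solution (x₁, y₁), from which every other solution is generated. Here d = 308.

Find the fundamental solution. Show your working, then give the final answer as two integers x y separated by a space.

351 20

√308 = [17; 1,1,4,1,1,34, …], period ℓ=6 (even) → k=5
i=0: a=17 ⇒ p=17, q=1
…
i=4: a=1 ⇒ p=193, q=11
i=5: a=1 ⇒ p=351, q=20
→ (351, 20).  Check: 351²=123201, 308·20²=123200, difference 1.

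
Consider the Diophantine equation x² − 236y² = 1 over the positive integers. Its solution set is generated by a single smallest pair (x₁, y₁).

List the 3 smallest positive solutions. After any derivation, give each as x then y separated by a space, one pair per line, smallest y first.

561799 36570
631236232801 41089978860
709255768702176199 46168618067101710

√236 → a₀=15, period (2,1,3,5,1,6,1,5,3,1,2,30); ℓ=12 even so k=11
step 0: (15, 1)  from 15·(1,0) + (0,1)
step 1: (31, 2)  from 2·(15,1) + (1,0)
step 2: (46, 3)  from 1·(31,2) + (15,1)
…
step 4: (891, 58)  from 5·(169,11) + (46,3)
step 5: (1060, 69)  from 1·(891,58) + (169,11)
step 6: (7251, 472)  from 6·(1060,69) + (891,58)
step 7: (8311, 541)  from 1·(7251,472) + (1060,69)
step 8: (48806, 3177)  from 5·(8311,541) + (7251,472)
step 9: (154729, 10072)  from 3·(48806,3177) + (8311,541)
step 10: (203535, 13249)  from 1·(154729,10072) + (48806,3177)
step 11: (561799, 36570)  from 2·(203535,13249) + (154729,10072)
(x₁, y₁) = (561799, 36570);  561799² − 236·36570² = 1 ✓
(x_2, y_2) = (561799·561799 + 236·36570·36570, 561799·36570 + 36570·561799) = (631236232801, 41089978860)
(x_3, y_3) = (561799·631236232801 + 236·36570·41089978860, 561799·41089978860 + 36570·631236232801) = (709255768702176199, 46168618067101710)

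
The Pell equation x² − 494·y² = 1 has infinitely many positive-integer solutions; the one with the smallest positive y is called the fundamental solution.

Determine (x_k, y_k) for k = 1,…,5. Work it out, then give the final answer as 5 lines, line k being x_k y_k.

d=494: √d = [22; 4,2,2,1,2,1,2,2,4,44] (ℓ=10, even), read p_9/q_9
step 0: (22, 1)  from 22·(1,0) + (0,1)
…
step 2: (200, 9)  from 2·(89,4) + (22,1)
step 3: (489, 22)  from 2·(200,9) + (89,4)
…
step 6: (2556, 115)  from 1·(1867,84) + (689,31)
step 7: (6979, 314)  from 2·(2556,115) + (1867,84)
step 8: (16514, 743)  from 2·(6979,314) + (2556,115)
step 9: (73035, 3286)  from 4·(16514,743) + (6979,314)
fundamental: x₁=73035, y₁=3286  (since 5334111225 − 494·10797796 = 1)
n=2: (73035,3286)∘(73035,3286) = (73035·73035+494·3286·3286, 73035·3286+3286·73035) = (10668222449,479986020)
n=3: (10668222449,479986020)∘(73035,3286) = (73035·10668222449+494·3286·479986020, 73035·479986020+3286·10668222449) = (1558307253052395,70111557938114)
n=4: (1558307253052395,70111557938114)∘(73035,3286) = (73035·1558307253052395+494·3286·70111557938114, 73035·70111557938114+3286·1558307253052395) = (227621940442695115201,10241195267540325960)
n=5: (227621940442695115201,10241195267540325960)∘(73035,3286) = (73035·227621940442695115201+494·3286·10241195267540325960, 73035·10241195267540325960+3286·227621940442695115201) = (33248736838906168224357675,1495931392659503855039086)

73035 3286
10668222449 479986020
1558307253052395 70111557938114
227621940442695115201 10241195267540325960
33248736838906168224357675 1495931392659503855039086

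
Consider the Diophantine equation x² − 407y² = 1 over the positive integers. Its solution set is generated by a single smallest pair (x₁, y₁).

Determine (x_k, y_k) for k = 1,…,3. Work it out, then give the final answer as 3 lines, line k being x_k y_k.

2663 132
14183137 703032
75539384999 3744348300

√407 → a₀=20, period (5,1,2,1,5,40); ℓ=6 even so k=5
step 0: (20, 1)  from 20·(1,0) + (0,1)
step 1: (101, 5)  from 5·(20,1) + (1,0)
step 2: (121, 6)  from 1·(101,5) + (20,1)
…
step 4: (464, 23)  from 1·(343,17) + (121,6)
step 5: (2663, 132)  from 5·(464,23) + (343,17)
→ (2663, 132).  Check: 2663²=7091569, 407·132²=7091568, difference 1.
k=2:  x_2 = 2663·2663+407·132·132 = 14183137,  y_2 = 2663·132+132·2663 = 703032
k=3:  x_3 = 2663·14183137+407·132·703032 = 75539384999,  y_3 = 2663·703032+132·14183137 = 3744348300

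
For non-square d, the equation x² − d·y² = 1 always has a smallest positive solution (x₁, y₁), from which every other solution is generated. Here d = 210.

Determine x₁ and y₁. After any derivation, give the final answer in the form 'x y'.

29 2

√210 = [14; 2,28, …], period ℓ=2 (even) → k=1
k=0  a_k=14  p_k/q_k = 14/1
k=1  a_k=2  p_k/q_k = 29/2
fundamental: x₁=29, y₁=2  (since 841 − 210·4 = 1)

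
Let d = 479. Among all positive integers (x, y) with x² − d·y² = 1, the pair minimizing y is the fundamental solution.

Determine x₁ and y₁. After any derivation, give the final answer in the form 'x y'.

2989440 136591

√479 = [21; 1,7,1,3,2,21,2,3,1,7,1,42, …], period ℓ=12 (even) → k=11
i=0: a=21 ⇒ p=21, q=1
i=1: a=1 ⇒ p=22, q=1
…
i=6: a=21 ⇒ p=37075, q=1694
…
i=8: a=3 ⇒ p=264712, q=12095
i=9: a=1 ⇒ p=340591, q=15562
i=10: a=7 ⇒ p=2648849, q=121029
i=11: a=1 ⇒ p=2989440, q=136591
(x₁, y₁) = (2989440, 136591);  2989440² − 479·136591² = 1 ✓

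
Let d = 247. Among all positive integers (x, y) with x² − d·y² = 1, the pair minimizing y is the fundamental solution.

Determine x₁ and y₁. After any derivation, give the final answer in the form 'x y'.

85292 5427

[15; 1,2,1,1,9,1,9,1,1,2,1,30] for √247; ℓ=12 ⇒ convergent index 11
step 0: (15, 1)  from 15·(1,0) + (0,1)
step 1: (16, 1)  from 1·(15,1) + (1,0)
step 2: (47, 3)  from 2·(16,1) + (15,1)
step 3: (63, 4)  from 1·(47,3) + (16,1)
…
step 5: (1053, 67)  from 9·(110,7) + (63,4)
step 6: (1163, 74)  from 1·(1053,67) + (110,7)
…
step 8: (12683, 807)  from 1·(11520,733) + (1163,74)
step 9: (24203, 1540)  from 1·(12683,807) + (11520,733)
step 10: (61089, 3887)  from 2·(24203,1540) + (12683,807)
step 11: (85292, 5427)  from 1·(61089,3887) + (24203,1540)
→ (85292, 5427).  Check: 85292²=7274725264, 247·5427²=7274725263, difference 1.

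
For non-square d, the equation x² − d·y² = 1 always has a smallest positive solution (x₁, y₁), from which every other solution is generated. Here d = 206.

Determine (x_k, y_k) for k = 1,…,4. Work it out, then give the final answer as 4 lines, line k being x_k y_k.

59535 4148
7088832449 493902360
844067279642895 58808954001052
100503090979990675201 7002382152411359280

√206 = [14; 2,1,5,14,5,1,2,28, …], period ℓ=8 (even) → k=7
k=0  a_k=14  p_k/q_k = 14/1
…
k=2  a_k=1  p_k/q_k = 43/3
…
k=4  a_k=14  p_k/q_k = 3459/241
k=5  a_k=5  p_k/q_k = 17539/1222
k=6  a_k=1  p_k/q_k = 20998/1463
k=7  a_k=2  p_k/q_k = 59535/4148
(x₁, y₁) = (59535, 4148);  59535² − 206·4148² = 1 ✓
(x_2, y_2) = (59535·59535 + 206·4148·4148, 59535·4148 + 4148·59535) = (7088832449, 493902360)
(x_3, y_3) = (59535·7088832449 + 206·4148·493902360, 59535·493902360 + 4148·7088832449) = (844067279642895, 58808954001052)
(x_4, y_4) = (59535·844067279642895 + 206·4148·58808954001052, 59535·58808954001052 + 4148·844067279642895) = (100503090979990675201, 7002382152411359280)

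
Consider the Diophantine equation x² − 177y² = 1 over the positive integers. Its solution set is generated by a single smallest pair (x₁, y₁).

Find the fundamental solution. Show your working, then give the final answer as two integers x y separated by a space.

d=177: √d = [13; 3,3,2,8,2,3,3,26] (ℓ=8, even), read p_7/q_7
a_0=13:  p_0=13·1+0=13,  q_0=13·0+1=1
…
a_5=2:  p_5=2·2581+306=5468,  q_5=2·194+23=411
a_6=3:  p_6=3·5468+2581=18985,  q_6=3·411+194=1427
a_7=3:  p_7=3·18985+5468=62423,  q_7=3·1427+411=4692
fundamental: x₁=62423, y₁=4692  (since 3896630929 − 177·22014864 = 1)

62423 4692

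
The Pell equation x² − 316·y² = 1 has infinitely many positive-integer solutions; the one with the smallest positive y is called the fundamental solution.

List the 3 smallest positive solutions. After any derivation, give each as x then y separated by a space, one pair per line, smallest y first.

12799 720
327628801 18430560
8386642035199 471785474160

√316 → a₀=17, period (1,3,2,8,2,3,1,34); ℓ=8 even so k=7
a_0=17:  p_0=17·1+0=17,  q_0=17·0+1=1
…
a_2=3:  p_2=3·18+17=71,  q_2=3·1+1=4
…
a_4=8:  p_4=8·160+71=1351,  q_4=8·9+4=76
a_5=2:  p_5=2·1351+160=2862,  q_5=2·76+9=161
a_6=3:  p_6=3·2862+1351=9937,  q_6=3·161+76=559
a_7=1:  p_7=1·9937+2862=12799,  q_7=1·559+161=720
(x₁, y₁) = (12799, 720);  12799² − 316·720² = 1 ✓
k=2:  x_2 = 12799·12799+316·720·720 = 327628801,  y_2 = 12799·720+720·12799 = 18430560
k=3:  x_3 = 12799·327628801+316·720·18430560 = 8386642035199,  y_3 = 12799·18430560+720·327628801 = 471785474160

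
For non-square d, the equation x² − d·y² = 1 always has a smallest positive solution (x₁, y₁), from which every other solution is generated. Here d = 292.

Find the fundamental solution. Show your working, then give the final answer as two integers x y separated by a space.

2281249 133500

√292 → a₀=17, period (11,2,1,3,8,3,1,2,11,34); ℓ=10 even so k=9
a_0=17:  p_0=17·1+0=17,  q_0=17·0+1=1
a_1=11:  p_1=11·17+1=188,  q_1=11·1+0=11
a_2=2:  p_2=2·188+17=393,  q_2=2·11+1=23
…
a_4=3:  p_4=3·581+393=2136,  q_4=3·34+23=125
…
a_6=3:  p_6=3·17669+2136=55143,  q_6=3·1034+125=3227
a_7=1:  p_7=1·55143+17669=72812,  q_7=1·3227+1034=4261
a_8=2:  p_8=2·72812+55143=200767,  q_8=2·4261+3227=11749
a_9=11:  p_9=11·200767+72812=2281249,  q_9=11·11749+4261=133500
→ (2281249, 133500).  Check: 2281249²=5204097000001, 292·133500²=5204097000000, difference 1.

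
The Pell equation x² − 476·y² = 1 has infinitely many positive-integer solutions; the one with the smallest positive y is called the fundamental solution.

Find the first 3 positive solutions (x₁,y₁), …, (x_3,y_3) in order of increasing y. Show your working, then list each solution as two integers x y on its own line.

28799 1320
1658764801 76029360
95541534979199 4379139075960

[21; 1,4,2,10,2,4,1,42] for √476; ℓ=8 ⇒ convergent index 7
k=0  a_k=21  p_k/q_k = 21/1
k=1  a_k=1  p_k/q_k = 22/1
…
k=3  a_k=2  p_k/q_k = 240/11
…
k=6  a_k=4  p_k/q_k = 23541/1079
k=7  a_k=1  p_k/q_k = 28799/1320
→ (28799, 1320).  Check: 28799²=829382401, 476·1320²=829382400, difference 1.
n=2: (28799,1320)∘(28799,1320) = (28799·28799+476·1320·1320, 28799·1320+1320·28799) = (1658764801,76029360)
n=3: (1658764801,76029360)∘(28799,1320) = (28799·1658764801+476·1320·76029360, 28799·76029360+1320·1658764801) = (95541534979199,4379139075960)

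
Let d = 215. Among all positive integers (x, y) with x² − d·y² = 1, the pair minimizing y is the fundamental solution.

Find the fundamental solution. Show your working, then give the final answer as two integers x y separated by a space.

[14; 1,1,1,28] for √215; ℓ=4 ⇒ convergent index 3
i=0: a=14 ⇒ p=14, q=1
…
i=2: a=1 ⇒ p=29, q=2
i=3: a=1 ⇒ p=44, q=3
fundamental: x₁=44, y₁=3  (since 1936 − 215·9 = 1)

44 3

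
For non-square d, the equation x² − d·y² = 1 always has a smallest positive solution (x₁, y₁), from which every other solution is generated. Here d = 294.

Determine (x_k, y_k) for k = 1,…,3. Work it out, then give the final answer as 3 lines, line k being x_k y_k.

d=294: √d = [17; 6,1,4,1,6,34] (ℓ=6, even), read p_5/q_5
i=0: a=17 ⇒ p=17, q=1
i=1: a=6 ⇒ p=103, q=6
…
i=3: a=4 ⇒ p=583, q=34
i=4: a=1 ⇒ p=703, q=41
i=5: a=6 ⇒ p=4801, q=280
fundamental: x₁=4801, y₁=280  (since 23049601 − 294·78400 = 1)
(4801+280√294)^2 = 46099201 + 2688560√294
(4801+280√294)^3 = 442644523201 + 25815552840√294

4801 280
46099201 2688560
442644523201 25815552840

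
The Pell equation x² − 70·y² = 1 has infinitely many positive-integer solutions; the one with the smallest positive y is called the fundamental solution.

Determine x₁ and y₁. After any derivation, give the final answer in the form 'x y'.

√70 → a₀=8, period (2,1,2,1,2,16); ℓ=6 even so k=5
i=0: a=8 ⇒ p=8, q=1
…
i=4: a=1 ⇒ p=92, q=11
i=5: a=2 ⇒ p=251, q=30
fundamental: x₁=251, y₁=30  (since 63001 − 70·900 = 1)

251 30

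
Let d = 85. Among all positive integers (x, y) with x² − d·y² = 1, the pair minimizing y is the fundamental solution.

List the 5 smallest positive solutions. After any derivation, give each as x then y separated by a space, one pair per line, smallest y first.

285769 30996
163327842721 17715391848
93348068572789129 10125019625991228
53351968415791425367681 5786833466982059076816
30492677324331251603220874249 3307395226041867061019271780

d=85: √d = [9; 4,1,1,4,18] (ℓ=5, odd), read p_9/q_9
a_0=9:  p_0=9·1+0=9,  q_0=9·0+1=1
a_1=4:  p_1=4·9+1=37,  q_1=4·1+0=4
a_2=1:  p_2=1·37+9=46,  q_2=1·4+1=5
…
a_4=4:  p_4=4·83+46=378,  q_4=4·9+5=41
…
a_6=4:  p_6=4·6887+378=27926,  q_6=4·747+41=3029
a_7=1:  p_7=1·27926+6887=34813,  q_7=1·3029+747=3776
a_8=1:  p_8=1·34813+27926=62739,  q_8=1·3776+3029=6805
a_9=4:  p_9=4·62739+34813=285769,  q_9=4·6805+3776=30996
(x₁, y₁) = (285769, 30996);  285769² − 85·30996² = 1 ✓
k=2:  x_2 = 285769·285769+85·30996·30996 = 163327842721,  y_2 = 285769·30996+30996·285769 = 17715391848
k=3:  x_3 = 285769·163327842721+85·30996·17715391848 = 93348068572789129,  y_3 = 285769·17715391848+30996·163327842721 = 10125019625991228
k=4:  x_4 = 285769·93348068572789129+85·30996·10125019625991228 = 53351968415791425367681,  y_4 = 285769·10125019625991228+30996·93348068572789129 = 5786833466982059076816
k=5:  x_5 = 285769·53351968415791425367681+85·30996·5786833466982059076816 = 30492677324331251603220874249,  y_5 = 285769·5786833466982059076816+30996·53351968415791425367681 = 3307395226041867061019271780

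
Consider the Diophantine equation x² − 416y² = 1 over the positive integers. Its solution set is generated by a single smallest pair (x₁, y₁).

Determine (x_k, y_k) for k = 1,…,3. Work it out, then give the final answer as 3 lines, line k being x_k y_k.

√416 → a₀=20, period (2,1,1,9,1,1,2,40); ℓ=8 even so k=7
a_0=20:  p_0=20·1+0=20,  q_0=20·0+1=1
a_1=2:  p_1=2·20+1=41,  q_1=2·1+0=2
a_2=1:  p_2=1·41+20=61,  q_2=1·2+1=3
a_3=1:  p_3=1·61+41=102,  q_3=1·3+2=5
a_4=9:  p_4=9·102+61=979,  q_4=9·5+3=48
a_5=1:  p_5=1·979+102=1081,  q_5=1·48+5=53
a_6=1:  p_6=1·1081+979=2060,  q_6=1·53+48=101
a_7=2:  p_7=2·2060+1081=5201,  q_7=2·101+53=255
→ (5201, 255).  Check: 5201²=27050401, 416·255²=27050400, difference 1.
(5201+255√416)^2 = 54100801 + 2652510√416
(5201+255√416)^3 = 562756526801 + 27591408765√416

5201 255
54100801 2652510
562756526801 27591408765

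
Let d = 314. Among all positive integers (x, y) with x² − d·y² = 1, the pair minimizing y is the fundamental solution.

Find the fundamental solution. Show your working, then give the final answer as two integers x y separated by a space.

[17; 1,2,1,1,2,1,34] for √314; ℓ=7 ⇒ convergent index 13
step 0: (17, 1)  from 17·(1,0) + (0,1)
…
step 3: (71, 4)  from 1·(53,3) + (18,1)
step 4: (124, 7)  from 1·(71,4) + (53,3)
…
step 12: (282617, 15949)  from 2·(109882,6201) + (62853,3547)
step 13: (392499, 22150)  from 1·(282617,15949) + (109882,6201)
→ (392499, 22150).  Check: 392499²=154055465001, 314·22150²=154055465000, difference 1.

392499 22150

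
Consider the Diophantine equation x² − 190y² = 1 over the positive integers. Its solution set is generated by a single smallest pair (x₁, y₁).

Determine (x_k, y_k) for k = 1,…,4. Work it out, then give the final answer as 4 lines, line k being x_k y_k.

d=190: √d = [13; 1,3,1,1,1,…,3,1,26] (ℓ=14, even), read p_13/q_13
step 0: (13, 1)  from 13·(1,0) + (0,1)
step 1: (14, 1)  from 1·(13,1) + (1,0)
step 2: (55, 4)  from 3·(14,1) + (13,1)
step 3: (69, 5)  from 1·(55,4) + (14,1)
step 4: (124, 9)  from 1·(69,5) + (55,4)
step 5: (193, 14)  from 1·(124,9) + (69,5)
step 6: (510, 37)  from 2·(193,14) + (124,9)
…
step 8: (2936, 213)  from 2·(1213,88) + (510,37)
step 9: (4149, 301)  from 1·(2936,213) + (1213,88)
step 10: (7085, 514)  from 1·(4149,301) + (2936,213)
step 11: (11234, 815)  from 1·(7085,514) + (4149,301)
step 12: (40787, 2959)  from 3·(11234,815) + (7085,514)
step 13: (52021, 3774)  from 1·(40787,2959) + (11234,815)
(x₁, y₁) = (52021, 3774);  52021² − 190·3774² = 1 ✓
(x_2, y_2) = (52021·52021 + 190·3774·3774, 52021·3774 + 3774·52021) = (5412368881, 392654508)
(x_3, y_3) = (52021·5412368881 + 190·3774·392654508, 52021·392654508 + 3774·5412368881) = (563113683064981, 40852560317562)
(x_4, y_4) = (52021·563113683064981 + 190·3774·40852560317562, 52021·40852560317562 + 3774·563113683064981) = (58587473808034384321, 4250382080167131096)

52021 3774
5412368881 392654508
563113683064981 40852560317562
58587473808034384321 4250382080167131096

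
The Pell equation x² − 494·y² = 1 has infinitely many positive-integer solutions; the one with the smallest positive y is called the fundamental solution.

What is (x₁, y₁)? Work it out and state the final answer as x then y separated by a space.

[22; 4,2,2,1,2,1,2,2,4,44] for √494; ℓ=10 ⇒ convergent index 9
i=0: a=22 ⇒ p=22, q=1
i=1: a=4 ⇒ p=89, q=4
i=2: a=2 ⇒ p=200, q=9
i=3: a=2 ⇒ p=489, q=22
i=4: a=1 ⇒ p=689, q=31
i=5: a=2 ⇒ p=1867, q=84
i=6: a=1 ⇒ p=2556, q=115
i=7: a=2 ⇒ p=6979, q=314
i=8: a=2 ⇒ p=16514, q=743
i=9: a=4 ⇒ p=73035, q=3286
→ (73035, 3286).  Check: 73035²=5334111225, 494·3286²=5334111224, difference 1.

73035 3286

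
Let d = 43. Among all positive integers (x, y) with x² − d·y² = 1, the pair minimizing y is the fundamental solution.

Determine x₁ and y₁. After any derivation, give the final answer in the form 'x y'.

[6; 1,1,3,1,5,1,3,1,1,12] for √43; ℓ=10 ⇒ convergent index 9
i=0: a=6 ⇒ p=6, q=1
i=1: a=1 ⇒ p=7, q=1
i=2: a=1 ⇒ p=13, q=2
i=3: a=3 ⇒ p=46, q=7
i=4: a=1 ⇒ p=59, q=9
…
i=6: a=1 ⇒ p=400, q=61
i=7: a=3 ⇒ p=1541, q=235
i=8: a=1 ⇒ p=1941, q=296
i=9: a=1 ⇒ p=3482, q=531
(x₁, y₁) = (3482, 531);  3482² − 43·531² = 1 ✓

3482 531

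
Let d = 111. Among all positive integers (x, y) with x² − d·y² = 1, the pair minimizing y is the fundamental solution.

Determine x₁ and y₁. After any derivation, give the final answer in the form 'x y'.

295 28

√111 → a₀=10, period (1,1,6,1,1,20); ℓ=6 even so k=5
a_0=10:  p_0=10·1+0=10,  q_0=10·0+1=1
a_1=1:  p_1=1·10+1=11,  q_1=1·1+0=1
a_2=1:  p_2=1·11+10=21,  q_2=1·1+1=2
a_3=6:  p_3=6·21+11=137,  q_3=6·2+1=13
a_4=1:  p_4=1·137+21=158,  q_4=1·13+2=15
a_5=1:  p_5=1·158+137=295,  q_5=1·15+13=28
(x₁, y₁) = (295, 28);  295² − 111·28² = 1 ✓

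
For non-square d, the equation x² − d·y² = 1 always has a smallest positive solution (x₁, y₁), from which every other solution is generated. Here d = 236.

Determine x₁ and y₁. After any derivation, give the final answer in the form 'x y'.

561799 36570

[15; 2,1,3,5,1,6,1,5,3,1,2,30] for √236; ℓ=12 ⇒ convergent index 11
a_0=15:  p_0=15·1+0=15,  q_0=15·0+1=1
a_1=2:  p_1=2·15+1=31,  q_1=2·1+0=2
a_2=1:  p_2=1·31+15=46,  q_2=1·2+1=3
a_3=3:  p_3=3·46+31=169,  q_3=3·3+2=11
…
a_5=1:  p_5=1·891+169=1060,  q_5=1·58+11=69
a_6=6:  p_6=6·1060+891=7251,  q_6=6·69+58=472
a_7=1:  p_7=1·7251+1060=8311,  q_7=1·472+69=541
…
a_9=3:  p_9=3·48806+8311=154729,  q_9=3·3177+541=10072
a_10=1:  p_10=1·154729+48806=203535,  q_10=1·10072+3177=13249
a_11=2:  p_11=2·203535+154729=561799,  q_11=2·13249+10072=36570
→ (561799, 36570).  Check: 561799²=315618116401, 236·36570²=315618116400, difference 1.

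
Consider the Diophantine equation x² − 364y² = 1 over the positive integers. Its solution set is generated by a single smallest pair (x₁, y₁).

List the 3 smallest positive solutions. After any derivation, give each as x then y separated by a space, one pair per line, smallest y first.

√364 → a₀=19, period (12,1,2,3,1,8,1,3,2,1,12,38); ℓ=12 even so k=11
a_0=19:  p_0=19·1+0=19,  q_0=19·0+1=1
…
a_2=1:  p_2=1·229+19=248,  q_2=1·12+1=13
a_3=2:  p_3=2·248+229=725,  q_3=2·13+12=38
a_4=3:  p_4=3·725+248=2423,  q_4=3·38+13=127
a_5=1:  p_5=1·2423+725=3148,  q_5=1·127+38=165
…
a_9=2:  p_9=2·119872+30755=270499,  q_9=2·6283+1612=14178
a_10=1:  p_10=1·270499+119872=390371,  q_10=1·14178+6283=20461
a_11=12:  p_11=12·390371+270499=4954951,  q_11=12·20461+14178=259710
fundamental: x₁=4954951, y₁=259710  (since 24551539412401 − 364·67449284100 = 1)
(4954951+259710√364)^2 = 49103078824801 + 2573700648420√364
(4954951+259710√364)^3 = 486606699052048124551 + 25505121203178395130√364

4954951 259710
49103078824801 2573700648420
486606699052048124551 25505121203178395130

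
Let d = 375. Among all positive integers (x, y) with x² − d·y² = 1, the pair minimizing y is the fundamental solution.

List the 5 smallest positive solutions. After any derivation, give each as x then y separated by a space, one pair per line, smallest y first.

15124 781
457470751 23623688
13837575261124 714569313843
418558976041008001 21614292581499376
12660571893450834753124 653789121290623811405

√375 = [19; 2,1,2,1,5,1,2,1,2,38, …], period ℓ=10 (even) → k=9
a_0=19:  p_0=19·1+0=19,  q_0=19·0+1=1
a_1=2:  p_1=2·19+1=39,  q_1=2·1+0=2
a_2=1:  p_2=1·39+19=58,  q_2=1·2+1=3
…
a_4=1:  p_4=1·155+58=213,  q_4=1·8+3=11
…
a_6=1:  p_6=1·1220+213=1433,  q_6=1·63+11=74
a_7=2:  p_7=2·1433+1220=4086,  q_7=2·74+63=211
a_8=1:  p_8=1·4086+1433=5519,  q_8=1·211+74=285
a_9=2:  p_9=2·5519+4086=15124,  q_9=2·285+211=781
(x₁, y₁) = (15124, 781);  15124² − 375·781² = 1 ✓
n=2: (15124,781)∘(15124,781) = (15124·15124+375·781·781, 15124·781+781·15124) = (457470751,23623688)
n=3: (457470751,23623688)∘(15124,781) = (15124·457470751+375·781·23623688, 15124·23623688+781·457470751) = (13837575261124,714569313843)
n=4: (13837575261124,714569313843)∘(15124,781) = (15124·13837575261124+375·781·714569313843, 15124·714569313843+781·13837575261124) = (418558976041008001,21614292581499376)
n=5: (418558976041008001,21614292581499376)∘(15124,781) = (15124·418558976041008001+375·781·21614292581499376, 15124·21614292581499376+781·418558976041008001) = (12660571893450834753124,653789121290623811405)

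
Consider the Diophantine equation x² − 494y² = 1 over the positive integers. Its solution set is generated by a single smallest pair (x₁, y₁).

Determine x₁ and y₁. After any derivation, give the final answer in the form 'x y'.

d=494: √d = [22; 4,2,2,1,2,1,2,2,4,44] (ℓ=10, even), read p_9/q_9
step 0: (22, 1)  from 22·(1,0) + (0,1)
…
step 2: (200, 9)  from 2·(89,4) + (22,1)
step 3: (489, 22)  from 2·(200,9) + (89,4)
…
step 6: (2556, 115)  from 1·(1867,84) + (689,31)
step 7: (6979, 314)  from 2·(2556,115) + (1867,84)
step 8: (16514, 743)  from 2·(6979,314) + (2556,115)
step 9: (73035, 3286)  from 4·(16514,743) + (6979,314)
→ (73035, 3286).  Check: 73035²=5334111225, 494·3286²=5334111224, difference 1.

73035 3286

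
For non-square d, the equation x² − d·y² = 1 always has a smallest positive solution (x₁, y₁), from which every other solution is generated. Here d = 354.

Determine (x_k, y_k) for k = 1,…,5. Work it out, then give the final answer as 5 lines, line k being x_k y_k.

d=354: √d = [18; 1,4,2,2,18,2,2,4,1,36] (ℓ=10, even), read p_9/q_9
k=0  a_k=18  p_k/q_k = 18/1
…
k=2  a_k=4  p_k/q_k = 94/5
k=3  a_k=2  p_k/q_k = 207/11
k=4  a_k=2  p_k/q_k = 508/27
k=5  a_k=18  p_k/q_k = 9351/497
…
k=7  a_k=2  p_k/q_k = 47771/2539
k=8  a_k=4  p_k/q_k = 210294/11177
k=9  a_k=1  p_k/q_k = 258065/13716
→ (258065, 13716).  Check: 258065²=66597544225, 354·13716²=66597544224, difference 1.
n=2: (258065,13716)∘(258065,13716) = (258065·258065+354·13716·13716, 258065·13716+13716·258065) = (133195088449,7079239080)
n=3: (133195088449,7079239080)∘(258065,13716) = (258065·133195088449+354·13716·7079239080, 258065·7079239080+13716·133195088449) = (68745981000924305,3653807666346684)
n=4: (68745981000924305,3653807666346684)∘(258065,13716) = (258065·68745981000924305+354·13716·3653807666346684, 258065·3653807666346684+13716·68745981000924305) = (35481863173873866451201,1885839750824434773840)
n=5: (35481863173873866451201,1885839750824434773840)∘(258065,13716) = (258065·35481863173873866451201+354·13716·1885839750824434773840, 258065·1885839750824434773840+13716·35481863173873866451201) = (18313254039862772710457447825,973338470589361712155692516)

258065 13716
133195088449 7079239080
68745981000924305 3653807666346684
35481863173873866451201 1885839750824434773840
18313254039862772710457447825 973338470589361712155692516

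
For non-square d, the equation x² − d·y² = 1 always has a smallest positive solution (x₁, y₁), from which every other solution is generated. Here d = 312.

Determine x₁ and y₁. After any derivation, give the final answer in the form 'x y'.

√312 → a₀=17, period (1,1,1,34); ℓ=4 even so k=3
i=0: a=17 ⇒ p=17, q=1
…
i=2: a=1 ⇒ p=35, q=2
i=3: a=1 ⇒ p=53, q=3
→ (53, 3).  Check: 53²=2809, 312·3²=2808, difference 1.

53 3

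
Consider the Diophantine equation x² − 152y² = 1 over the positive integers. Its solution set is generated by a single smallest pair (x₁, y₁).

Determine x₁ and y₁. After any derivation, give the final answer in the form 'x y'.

√152 → a₀=12, period (3,24); ℓ=2 even so k=1
k=0  a_k=12  p_k/q_k = 12/1
k=1  a_k=3  p_k/q_k = 37/3
(x₁, y₁) = (37, 3);  37² − 152·3² = 1 ✓

37 3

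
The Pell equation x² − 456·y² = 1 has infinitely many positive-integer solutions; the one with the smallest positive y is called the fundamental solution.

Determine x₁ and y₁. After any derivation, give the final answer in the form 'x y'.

1025 48

[21; 2,1,4,1,2,42] for √456; ℓ=6 ⇒ convergent index 5
k=0  a_k=21  p_k/q_k = 21/1
…
k=2  a_k=1  p_k/q_k = 64/3
k=3  a_k=4  p_k/q_k = 299/14
k=4  a_k=1  p_k/q_k = 363/17
k=5  a_k=2  p_k/q_k = 1025/48
fundamental: x₁=1025, y₁=48  (since 1050625 − 456·2304 = 1)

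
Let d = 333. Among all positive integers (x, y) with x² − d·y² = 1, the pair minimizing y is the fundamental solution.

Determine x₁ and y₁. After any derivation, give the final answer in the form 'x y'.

d=333: √d = [18; 4,36] (ℓ=2, even), read p_1/q_1
i=0: a=18 ⇒ p=18, q=1
i=1: a=4 ⇒ p=73, q=4
fundamental: x₁=73, y₁=4  (since 5329 − 333·16 = 1)

73 4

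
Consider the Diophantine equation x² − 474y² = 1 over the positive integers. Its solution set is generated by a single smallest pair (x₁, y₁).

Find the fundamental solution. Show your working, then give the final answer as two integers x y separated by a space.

√474 → a₀=21, period (1,3,2,1,1,…,3,1,42); ℓ=14 even so k=13
a_0=21:  p_0=21·1+0=21,  q_0=21·0+1=1
a_1=1:  p_1=1·21+1=22,  q_1=1·1+0=1
a_2=3:  p_2=3·22+21=87,  q_2=3·1+1=4
a_3=2:  p_3=2·87+22=196,  q_3=2·4+1=9
a_4=1:  p_4=1·196+87=283,  q_4=1·9+4=13
a_5=1:  p_5=1·283+196=479,  q_5=1·13+9=22
a_6=1:  p_6=1·479+283=762,  q_6=1·22+13=35
a_7=6:  p_7=6·762+479=5051,  q_7=6·35+22=232
a_8=1:  p_8=1·5051+762=5813,  q_8=1·232+35=267
a_9=1:  p_9=1·5813+5051=10864,  q_9=1·267+232=499
a_10=1:  p_10=1·10864+5813=16677,  q_10=1·499+267=766
a_11=2:  p_11=2·16677+10864=44218,  q_11=2·766+499=2031
a_12=3:  p_12=3·44218+16677=149331,  q_12=3·2031+766=6859
a_13=1:  p_13=1·149331+44218=193549,  q_13=1·6859+2031=8890
fundamental: x₁=193549, y₁=8890  (since 37461215401 − 474·79032100 = 1)

193549 8890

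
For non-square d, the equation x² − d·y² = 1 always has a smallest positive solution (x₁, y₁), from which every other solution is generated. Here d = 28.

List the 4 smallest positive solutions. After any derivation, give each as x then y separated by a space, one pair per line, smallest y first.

127 24
32257 6096
8193151 1548360
2081028097 393277344

d=28: √d = [5; 3,2,3,10] (ℓ=4, even), read p_3/q_3
step 0: (5, 1)  from 5·(1,0) + (0,1)
…
step 2: (37, 7)  from 2·(16,3) + (5,1)
step 3: (127, 24)  from 3·(37,7) + (16,3)
→ (127, 24).  Check: 127²=16129, 28·24²=16128, difference 1.
k=2:  x_2 = 127·127+28·24·24 = 32257,  y_2 = 127·24+24·127 = 6096
k=3:  x_3 = 127·32257+28·24·6096 = 8193151,  y_3 = 127·6096+24·32257 = 1548360
k=4:  x_4 = 127·8193151+28·24·1548360 = 2081028097,  y_4 = 127·1548360+24·8193151 = 393277344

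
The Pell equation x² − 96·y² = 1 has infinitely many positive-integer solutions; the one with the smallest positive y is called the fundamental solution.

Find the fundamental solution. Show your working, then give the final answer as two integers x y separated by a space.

√96 = [9; 1,3,1,18, …], period ℓ=4 (even) → k=3
a_0=9:  p_0=9·1+0=9,  q_0=9·0+1=1
a_1=1:  p_1=1·9+1=10,  q_1=1·1+0=1
a_2=3:  p_2=3·10+9=39,  q_2=3·1+1=4
a_3=1:  p_3=1·39+10=49,  q_3=1·4+1=5
fundamental: x₁=49, y₁=5  (since 2401 − 96·25 = 1)

49 5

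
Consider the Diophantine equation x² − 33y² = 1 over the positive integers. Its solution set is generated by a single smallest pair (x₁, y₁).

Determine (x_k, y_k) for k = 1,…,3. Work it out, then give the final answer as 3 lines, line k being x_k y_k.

√33 = [5; 1,2,1,10, …], period ℓ=4 (even) → k=3
a_0=5:  p_0=5·1+0=5,  q_0=5·0+1=1
a_1=1:  p_1=1·5+1=6,  q_1=1·1+0=1
a_2=2:  p_2=2·6+5=17,  q_2=2·1+1=3
a_3=1:  p_3=1·17+6=23,  q_3=1·3+1=4
→ (23, 4).  Check: 23²=529, 33·4²=528, difference 1.
(23+4√33)^2 = 1057 + 184√33
(23+4√33)^3 = 48599 + 8460√33

23 4
1057 184
48599 8460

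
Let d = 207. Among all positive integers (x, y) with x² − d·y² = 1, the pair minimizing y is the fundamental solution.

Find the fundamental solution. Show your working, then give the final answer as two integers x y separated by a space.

1151 80

[14; 2,1,1,2,1,1,2,28] for √207; ℓ=8 ⇒ convergent index 7
a_0=14:  p_0=14·1+0=14,  q_0=14·0+1=1
a_1=2:  p_1=2·14+1=29,  q_1=2·1+0=2
a_2=1:  p_2=1·29+14=43,  q_2=1·2+1=3
a_3=1:  p_3=1·43+29=72,  q_3=1·3+2=5
…
a_5=1:  p_5=1·187+72=259,  q_5=1·13+5=18
a_6=1:  p_6=1·259+187=446,  q_6=1·18+13=31
a_7=2:  p_7=2·446+259=1151,  q_7=2·31+18=80
fundamental: x₁=1151, y₁=80  (since 1324801 − 207·6400 = 1)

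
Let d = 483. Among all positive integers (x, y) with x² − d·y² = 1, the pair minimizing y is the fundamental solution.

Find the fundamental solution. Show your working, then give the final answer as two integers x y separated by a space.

d=483: √d = [21; 1,42] (ℓ=2, even), read p_1/q_1
i=0: a=21 ⇒ p=21, q=1
i=1: a=1 ⇒ p=22, q=1
(x₁, y₁) = (22, 1);  22² − 483·1² = 1 ✓

22 1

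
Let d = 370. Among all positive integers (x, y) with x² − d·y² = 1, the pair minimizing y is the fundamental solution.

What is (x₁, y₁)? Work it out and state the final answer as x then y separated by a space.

√370 = [19; 4,4,38, …], period ℓ=3 (odd) → k=5
a_0=19:  p_0=19·1+0=19,  q_0=19·0+1=1
…
a_4=4:  p_4=4·12503+327=50339,  q_4=4·650+17=2617
a_5=4:  p_5=4·50339+12503=213859,  q_5=4·2617+650=11118
→ (213859, 11118).  Check: 213859²=45735671881, 370·11118²=45735671880, difference 1.

213859 11118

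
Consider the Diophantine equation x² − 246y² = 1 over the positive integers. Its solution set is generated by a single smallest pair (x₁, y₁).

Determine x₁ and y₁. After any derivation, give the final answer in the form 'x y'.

88805 5662

d=246: √d = [15; 1,2,5,1,14,1,5,2,1,30] (ℓ=10, even), read p_9/q_9
i=0: a=15 ⇒ p=15, q=1
…
i=3: a=5 ⇒ p=251, q=16
…
i=8: a=2 ⇒ p=60777, q=3875
i=9: a=1 ⇒ p=88805, q=5662
→ (88805, 5662).  Check: 88805²=7886328025, 246·5662²=7886328024, difference 1.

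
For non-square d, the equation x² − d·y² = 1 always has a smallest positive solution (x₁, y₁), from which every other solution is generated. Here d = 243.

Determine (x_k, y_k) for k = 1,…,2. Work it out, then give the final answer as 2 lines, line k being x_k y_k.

70226 4505
9863382151 632736260

√243 → a₀=15, period (1,1,2,3,15,3,2,1,1,30); ℓ=10 even so k=9
a_0=15:  p_0=15·1+0=15,  q_0=15·0+1=1
…
a_3=2:  p_3=2·31+16=78,  q_3=2·2+1=5
…
a_5=15:  p_5=15·265+78=4053,  q_5=15·17+5=260
…
a_7=2:  p_7=2·12424+4053=28901,  q_7=2·797+260=1854
a_8=1:  p_8=1·28901+12424=41325,  q_8=1·1854+797=2651
a_9=1:  p_9=1·41325+28901=70226,  q_9=1·2651+1854=4505
fundamental: x₁=70226, y₁=4505  (since 4931691076 − 243·20295025 = 1)
n=2: (70226,4505)∘(70226,4505) = (70226·70226+243·4505·4505, 70226·4505+4505·70226) = (9863382151,632736260)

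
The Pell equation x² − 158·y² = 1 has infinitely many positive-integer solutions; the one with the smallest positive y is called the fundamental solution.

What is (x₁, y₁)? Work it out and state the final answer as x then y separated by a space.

[12; 1,1,3,12,3,1,1,24] for √158; ℓ=8 ⇒ convergent index 7
i=0: a=12 ⇒ p=12, q=1
i=1: a=1 ⇒ p=13, q=1
i=2: a=1 ⇒ p=25, q=2
i=3: a=3 ⇒ p=88, q=7
i=4: a=12 ⇒ p=1081, q=86
i=5: a=3 ⇒ p=3331, q=265
i=6: a=1 ⇒ p=4412, q=351
i=7: a=1 ⇒ p=7743, q=616
→ (7743, 616).  Check: 7743²=59954049, 158·616²=59954048, difference 1.

7743 616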